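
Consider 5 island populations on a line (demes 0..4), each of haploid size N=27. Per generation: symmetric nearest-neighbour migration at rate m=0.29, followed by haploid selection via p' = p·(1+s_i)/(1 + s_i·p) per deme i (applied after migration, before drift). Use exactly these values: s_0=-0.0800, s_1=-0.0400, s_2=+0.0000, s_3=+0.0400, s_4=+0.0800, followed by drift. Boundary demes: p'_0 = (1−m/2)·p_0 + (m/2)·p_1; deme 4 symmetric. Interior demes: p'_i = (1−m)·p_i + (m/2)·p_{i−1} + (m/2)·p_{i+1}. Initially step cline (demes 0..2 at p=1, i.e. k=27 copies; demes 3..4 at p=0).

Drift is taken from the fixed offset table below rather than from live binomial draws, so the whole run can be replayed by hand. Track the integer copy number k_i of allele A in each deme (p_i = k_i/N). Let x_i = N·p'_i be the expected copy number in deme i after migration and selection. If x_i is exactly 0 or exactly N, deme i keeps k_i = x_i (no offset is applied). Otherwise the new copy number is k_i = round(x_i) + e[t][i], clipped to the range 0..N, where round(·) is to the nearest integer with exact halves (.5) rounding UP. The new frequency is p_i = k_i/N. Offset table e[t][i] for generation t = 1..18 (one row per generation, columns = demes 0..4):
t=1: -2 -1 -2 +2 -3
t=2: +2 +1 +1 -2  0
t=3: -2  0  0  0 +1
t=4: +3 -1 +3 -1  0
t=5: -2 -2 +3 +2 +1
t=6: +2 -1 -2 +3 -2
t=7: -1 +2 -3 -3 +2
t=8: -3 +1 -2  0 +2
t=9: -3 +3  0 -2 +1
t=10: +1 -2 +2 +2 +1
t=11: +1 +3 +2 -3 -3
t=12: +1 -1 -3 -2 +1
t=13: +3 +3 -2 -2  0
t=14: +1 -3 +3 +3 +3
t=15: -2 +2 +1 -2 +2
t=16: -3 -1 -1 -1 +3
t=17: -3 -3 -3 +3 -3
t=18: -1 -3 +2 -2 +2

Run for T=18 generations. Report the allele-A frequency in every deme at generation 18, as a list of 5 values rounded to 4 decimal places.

t=0: k=[27 27 27 0 0]
t=1: x=[27.0000 27.0000 23.0850 4.0481 0.0000] k=[27 27 21 6 0]
t=2: x=[27.0000 26.0950 19.6950 7.5159 0.9372] k=[27 27 21 6 1]
t=3: x=[27.0000 26.0950 19.6950 7.6634 1.8535] k=[27 26 20 8 3]
t=4: x=[26.8425 25.2079 19.1300 9.2520 3.9791] k=[27 24 22 8 4]
t=5: x=[26.5278 24.0391 20.2600 9.6923 4.8802] k=[25 22 23 12 6]
t=6: x=[24.3739 22.4270 21.2600 12.9891 7.2716] k=[26 21 19 16 5]
t=7: x=[25.1354 21.2525 18.8550 15.1016 6.9861] k=[24 23 16 12 9]
t=8: x=[23.6158 21.9649 16.4350 12.4076 9.9127] k=[21 23 14 12 12]
t=9: x=[20.9056 21.2218 15.0150 12.5530 12.5150] k=[18 24 15 11 14]
t=10: x=[18.3885 21.6521 15.7250 12.2771 14.0841] k=[19 20 18 14 15]
t=11: x=[18.6726 19.3431 17.7100 14.9871 15.3670] k=[20 22 20 12 12]
t=12: x=[19.8608 21.2371 19.1300 13.4247 12.5150] k=[21 20 16 11 14]
t=13: x=[20.4503 19.3431 15.8550 12.4226 14.0841] k=[23 22 14 10 14]
t=14: x=[22.5539 20.7920 14.5800 11.4176 13.9393] k=[24 18 18 14 17]
t=15: x=[22.8453 18.6362 17.4200 15.2758 17.0532] k=[21 21 18 13 19]
t=16: x=[20.6019 20.3628 17.7100 14.8575 18.5822] k=[18 19 17 14 22]
t=17: x=[17.6419 18.3264 16.8550 15.8525 21.1982] k=[15 15 14 19 18]
t=18: x=[14.4419 14.5817 14.8700 18.3620 18.5968] k=[13 12 17 16 21]

[0.4815, 0.4444, 0.6296, 0.5926, 0.7778]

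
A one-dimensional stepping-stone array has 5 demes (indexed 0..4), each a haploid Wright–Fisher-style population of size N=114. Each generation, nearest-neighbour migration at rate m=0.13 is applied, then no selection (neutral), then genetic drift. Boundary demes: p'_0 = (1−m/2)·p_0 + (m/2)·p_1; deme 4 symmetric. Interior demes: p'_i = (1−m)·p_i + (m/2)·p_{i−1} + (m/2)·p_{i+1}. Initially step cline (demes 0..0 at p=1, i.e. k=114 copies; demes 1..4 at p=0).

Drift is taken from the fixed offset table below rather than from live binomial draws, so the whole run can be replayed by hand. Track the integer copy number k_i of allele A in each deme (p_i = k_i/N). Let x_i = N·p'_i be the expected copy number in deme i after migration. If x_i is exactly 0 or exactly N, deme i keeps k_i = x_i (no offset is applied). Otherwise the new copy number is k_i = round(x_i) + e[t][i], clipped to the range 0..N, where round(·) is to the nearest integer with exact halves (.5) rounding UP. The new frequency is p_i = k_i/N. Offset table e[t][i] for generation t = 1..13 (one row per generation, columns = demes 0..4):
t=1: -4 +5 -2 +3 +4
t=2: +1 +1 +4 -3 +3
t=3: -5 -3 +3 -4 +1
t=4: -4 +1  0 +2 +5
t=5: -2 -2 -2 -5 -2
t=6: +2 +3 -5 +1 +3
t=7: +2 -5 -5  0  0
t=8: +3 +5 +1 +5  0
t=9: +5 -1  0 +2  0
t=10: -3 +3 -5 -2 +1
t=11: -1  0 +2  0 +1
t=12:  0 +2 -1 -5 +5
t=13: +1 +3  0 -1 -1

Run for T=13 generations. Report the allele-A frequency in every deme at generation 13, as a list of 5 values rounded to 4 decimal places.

[0.5439, 0.3596, 0.0789, 0.0000, 0.0526]

t=0: k=[114 0 0 0 0]
t=1: x=[106.5900 7.4100 0.0000 0.0000 0.0000] k=[103 12 0 0 0]
t=2: x=[97.0850 17.1350 0.7800 0.0000 0.0000] k=[98 18 5 0 0]
t=3: x=[92.8000 22.3550 5.5200 0.3250 0.0000] k=[88 19 9 0 0]
t=4: x=[83.5150 22.8350 9.0650 0.5850 0.0000] k=[80 24 9 3 0]
t=5: x=[76.3600 26.6650 9.5850 3.1950 0.1950] k=[74 25 8 0 0]
t=6: x=[70.8150 27.0800 8.5850 0.5200 0.0000] k=[73 30 4 2 0]
t=7: x=[70.2050 31.1050 5.5600 2.0000 0.1300] k=[72 26 1 2 0]
t=8: x=[69.0100 27.3650 2.6900 1.8050 0.1300] k=[72 32 4 7 0]
t=9: x=[69.4000 32.7800 6.0150 6.3500 0.4550] k=[74 32 6 8 0]
t=10: x=[71.2700 33.0400 7.8200 7.3500 0.5200] k=[68 36 3 5 2]
t=11: x=[65.9200 35.9350 5.2750 4.6750 2.1950] k=[65 36 7 5 3]
t=12: x=[63.1150 36.0000 8.7550 5.0000 3.1300] k=[63 38 8 0 8]
t=13: x=[61.3750 37.6750 9.4300 1.0400 7.4800] k=[62 41 9 0 6]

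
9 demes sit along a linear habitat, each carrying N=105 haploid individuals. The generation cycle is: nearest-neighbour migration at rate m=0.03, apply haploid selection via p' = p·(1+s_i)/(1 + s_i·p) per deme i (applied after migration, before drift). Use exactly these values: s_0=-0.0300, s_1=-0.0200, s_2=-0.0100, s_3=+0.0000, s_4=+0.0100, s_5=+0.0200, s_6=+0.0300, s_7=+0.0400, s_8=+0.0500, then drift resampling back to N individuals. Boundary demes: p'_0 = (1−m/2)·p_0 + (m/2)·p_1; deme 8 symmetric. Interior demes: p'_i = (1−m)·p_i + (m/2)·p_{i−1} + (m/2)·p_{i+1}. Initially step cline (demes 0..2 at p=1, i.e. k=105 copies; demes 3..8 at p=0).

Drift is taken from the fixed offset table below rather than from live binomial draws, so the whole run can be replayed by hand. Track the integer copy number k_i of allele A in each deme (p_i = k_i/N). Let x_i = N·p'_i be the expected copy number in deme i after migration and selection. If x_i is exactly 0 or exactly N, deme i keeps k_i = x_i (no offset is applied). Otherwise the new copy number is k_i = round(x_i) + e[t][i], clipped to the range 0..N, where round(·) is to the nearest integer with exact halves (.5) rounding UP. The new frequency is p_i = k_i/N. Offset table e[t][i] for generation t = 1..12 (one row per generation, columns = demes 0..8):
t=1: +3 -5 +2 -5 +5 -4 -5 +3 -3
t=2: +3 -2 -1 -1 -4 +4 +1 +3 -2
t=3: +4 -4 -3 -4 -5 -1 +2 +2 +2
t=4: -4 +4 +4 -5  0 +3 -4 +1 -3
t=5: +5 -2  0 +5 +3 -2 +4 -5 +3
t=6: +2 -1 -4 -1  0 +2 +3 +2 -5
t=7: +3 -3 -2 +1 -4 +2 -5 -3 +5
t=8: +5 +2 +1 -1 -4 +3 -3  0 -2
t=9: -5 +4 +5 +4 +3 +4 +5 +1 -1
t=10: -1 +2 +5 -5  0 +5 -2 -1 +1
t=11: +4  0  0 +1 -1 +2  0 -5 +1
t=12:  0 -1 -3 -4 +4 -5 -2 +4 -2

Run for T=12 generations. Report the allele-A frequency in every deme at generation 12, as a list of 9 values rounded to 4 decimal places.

[0.9810, 0.9905, 0.8952, 0.0857, 0.0571, 0.0190, 0.0000, 0.0000, 0.0000]

t=0: k=[105 105 105 0 0 0 0 0 0]
t=1: x=[105.0000 105.0000 103.4093 1.5750 0.0000 0.0000 0.0000 0.0000 0.0000] k=[105 105 105 0 0 0 0 0 0]
t=2: x=[105.0000 105.0000 103.4093 1.5750 0.0000 0.0000 0.0000 0.0000 0.0000] k=[105 105 102 1 0 0 0 0 0]
t=3: x=[105.0000 104.9541 100.4868 2.5000 0.0151 0.0000 0.0000 0.0000 0.0000] k=[105 101 97 0 0 0 0 0 0]
t=4: x=[104.9381 100.9215 95.5187 1.4550 0.0000 0.0000 0.0000 0.0000 0.0000] k=[101 105 100 0 0 0 0 0 0]
t=5: x=[100.9429 104.8622 98.5141 1.5000 0.0000 0.0000 0.0000 0.0000 0.0000] k=[105 103 99 7 0 0 0 0 0]
t=6: x=[104.9691 102.9294 97.6113 8.2750 0.1060 0.0000 0.0000 0.0000 0.0000] k=[105 102 94 7 0 0 0 0 0]
t=7: x=[104.9536 101.8641 92.7063 8.2000 0.1060 0.0000 0.0000 0.0000 0.0000] k=[105 99 91 9 0 0 0 0 0]
t=8: x=[104.9072 98.8541 89.7595 10.0950 0.1363 0.0000 0.0000 0.0000 0.0000] k=[105 101 91 9 0 0 0 0 0]
t=9: x=[104.9381 100.8298 89.7897 10.0950 0.1363 0.0000 0.0000 0.0000 0.0000] k=[100 105 95 14 3 0 0 0 0]
t=10: x=[99.9300 104.7704 93.8351 15.0500 3.1503 0.0459 0.0000 0.0000 0.0000] k=[99 105 99 10 3 5 0 0 0]
t=11: x=[98.9178 104.8163 97.6869 11.2300 3.1654 4.9882 0.0772 0.0000 0.0000] k=[103 105 98 12 2 7 0 0 0]
t=12: x=[102.9702 104.8622 96.7388 13.1400 2.2468 6.9474 0.1081 0.0000 0.0000] k=[103 104 94 9 6 2 0 0 0]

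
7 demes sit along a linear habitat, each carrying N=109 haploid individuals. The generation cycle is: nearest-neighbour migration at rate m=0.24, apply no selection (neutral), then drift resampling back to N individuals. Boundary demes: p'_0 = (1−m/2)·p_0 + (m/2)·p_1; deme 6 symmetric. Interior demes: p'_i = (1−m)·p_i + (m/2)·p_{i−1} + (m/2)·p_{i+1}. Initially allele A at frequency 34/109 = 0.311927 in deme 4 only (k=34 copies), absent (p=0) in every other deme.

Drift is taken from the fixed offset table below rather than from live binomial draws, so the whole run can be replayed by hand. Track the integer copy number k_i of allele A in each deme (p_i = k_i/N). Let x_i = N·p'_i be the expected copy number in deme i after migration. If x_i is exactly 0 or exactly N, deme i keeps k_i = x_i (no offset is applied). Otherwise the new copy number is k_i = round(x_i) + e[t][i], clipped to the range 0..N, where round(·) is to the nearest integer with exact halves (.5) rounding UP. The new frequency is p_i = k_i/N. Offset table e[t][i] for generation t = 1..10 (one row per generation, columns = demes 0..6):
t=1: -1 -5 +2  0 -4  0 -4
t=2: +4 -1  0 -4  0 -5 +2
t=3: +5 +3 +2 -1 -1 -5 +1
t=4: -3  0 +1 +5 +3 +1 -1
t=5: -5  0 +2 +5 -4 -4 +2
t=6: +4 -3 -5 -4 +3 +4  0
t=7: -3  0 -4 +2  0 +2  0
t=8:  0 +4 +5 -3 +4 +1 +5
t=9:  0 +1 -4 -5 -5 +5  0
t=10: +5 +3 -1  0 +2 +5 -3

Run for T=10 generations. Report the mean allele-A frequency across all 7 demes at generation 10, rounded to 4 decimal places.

t=0: k=[0 0 0 0 34 0 0]
t=1: x=[0.0000 0.0000 0.0000 4.0800 25.8400 4.0800 0.0000] k=[0 0 0 4 22 4 0]
t=2: x=[0.0000 0.0000 0.4800 5.6800 17.6800 5.6800 0.4800] k=[0 0 0 2 18 1 2]
t=3: x=[0.0000 0.0000 0.2400 3.6800 14.0400 3.1600 1.8800] k=[0 0 2 3 13 0 3]
t=4: x=[0.0000 0.2400 1.8800 4.0800 10.2400 1.9200 2.6400] k=[0 0 3 9 13 3 2]
t=5: x=[0.0000 0.3600 3.3600 8.7600 11.3200 4.0800 2.1200] k=[0 0 5 14 7 0 4]
t=6: x=[0.0000 0.6000 5.4800 12.0800 7.0000 1.3200 3.5200] k=[0 0 0 8 10 5 4]
t=7: x=[0.0000 0.0000 0.9600 7.2800 9.1600 5.4800 4.1200] k=[0 0 0 9 9 7 4]
t=8: x=[0.0000 0.0000 1.0800 7.9200 8.7600 6.8800 4.3600] k=[0 0 6 5 13 8 9]
t=9: x=[0.0000 0.7200 5.1600 6.0800 11.4400 8.7200 8.8800] k=[0 2 1 1 6 14 9]
t=10: x=[0.2400 1.6400 1.1200 1.6000 6.3600 12.4400 9.6000] k=[5 5 0 2 8 17 7]

0.0577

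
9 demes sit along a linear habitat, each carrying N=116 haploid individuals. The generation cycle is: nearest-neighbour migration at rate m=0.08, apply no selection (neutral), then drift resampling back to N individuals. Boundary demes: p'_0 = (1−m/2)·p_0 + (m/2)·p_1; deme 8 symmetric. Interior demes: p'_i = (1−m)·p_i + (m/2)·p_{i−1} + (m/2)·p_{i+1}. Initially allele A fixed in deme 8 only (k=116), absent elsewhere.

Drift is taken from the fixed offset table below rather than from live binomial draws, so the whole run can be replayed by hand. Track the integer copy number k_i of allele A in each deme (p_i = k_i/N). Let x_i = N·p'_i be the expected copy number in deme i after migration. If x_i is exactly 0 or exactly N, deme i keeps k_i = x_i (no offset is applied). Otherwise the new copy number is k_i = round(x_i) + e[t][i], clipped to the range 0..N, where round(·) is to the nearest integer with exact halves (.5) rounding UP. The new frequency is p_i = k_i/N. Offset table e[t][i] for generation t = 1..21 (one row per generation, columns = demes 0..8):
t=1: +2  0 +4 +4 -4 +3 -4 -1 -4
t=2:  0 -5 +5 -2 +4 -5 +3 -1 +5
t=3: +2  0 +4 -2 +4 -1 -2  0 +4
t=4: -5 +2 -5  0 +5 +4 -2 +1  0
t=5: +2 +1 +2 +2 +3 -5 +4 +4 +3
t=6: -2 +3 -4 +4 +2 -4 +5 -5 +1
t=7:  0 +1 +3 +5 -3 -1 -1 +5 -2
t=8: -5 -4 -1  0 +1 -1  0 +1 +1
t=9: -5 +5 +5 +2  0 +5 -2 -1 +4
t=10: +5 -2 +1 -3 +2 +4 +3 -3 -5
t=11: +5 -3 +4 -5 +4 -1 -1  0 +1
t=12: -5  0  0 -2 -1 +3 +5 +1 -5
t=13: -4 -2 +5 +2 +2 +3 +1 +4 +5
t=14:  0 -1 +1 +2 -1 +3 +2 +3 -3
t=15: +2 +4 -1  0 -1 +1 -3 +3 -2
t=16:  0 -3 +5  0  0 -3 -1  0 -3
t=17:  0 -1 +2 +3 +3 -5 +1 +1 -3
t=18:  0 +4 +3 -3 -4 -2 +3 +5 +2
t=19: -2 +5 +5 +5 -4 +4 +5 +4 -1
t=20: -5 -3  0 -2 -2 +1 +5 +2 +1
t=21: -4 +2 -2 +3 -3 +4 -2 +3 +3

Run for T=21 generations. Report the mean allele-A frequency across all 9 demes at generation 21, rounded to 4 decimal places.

t=0: k=[0 0 0 0 0 0 0 0 116]
t=1: x=[0.0000 0.0000 0.0000 0.0000 0.0000 0.0000 0.0000 4.6400 111.3600] k=[0 0 0 0 0 0 0 4 107]
t=2: x=[0.0000 0.0000 0.0000 0.0000 0.0000 0.0000 0.1600 7.9600 102.8800] k=[0 0 0 0 0 0 3 7 108]
t=3: x=[0.0000 0.0000 0.0000 0.0000 0.0000 0.1200 3.0400 10.8800 103.9600] k=[0 0 0 0 0 0 1 11 108]
t=4: x=[0.0000 0.0000 0.0000 0.0000 0.0000 0.0400 1.3600 14.4800 104.1200] k=[0 0 0 0 0 4 0 15 104]
t=5: x=[0.0000 0.0000 0.0000 0.0000 0.1600 3.6800 0.7600 17.9600 100.4400] k=[0 0 0 0 3 0 5 22 103]
t=6: x=[0.0000 0.0000 0.0000 0.1200 2.7600 0.3200 5.4800 24.5600 99.7600] k=[0 0 0 4 5 0 10 20 101]
t=7: x=[0.0000 0.0000 0.1600 3.8800 4.7600 0.6000 10.0000 22.8400 97.7600] k=[0 0 3 9 2 0 9 28 96]
t=8: x=[0.0000 0.1200 3.1200 8.4800 2.2000 0.4400 9.4000 29.9600 93.2800] k=[0 0 2 8 3 0 9 31 94]
t=9: x=[0.0000 0.0800 2.1600 7.5600 3.0800 0.4800 9.5200 32.6400 91.4800] k=[0 5 7 10 3 5 8 32 95]
t=10: x=[0.2000 4.8800 7.0400 9.6000 3.3600 5.0400 8.8400 33.5600 92.4800] k=[5 3 8 7 5 9 12 31 87]
t=11: x=[4.9200 3.2800 7.7600 6.9600 5.2400 8.9600 12.6400 32.4800 84.7600] k=[10 0 12 2 9 8 12 32 86]
t=12: x=[9.6000 0.8800 11.1200 2.6800 8.6800 8.2000 12.6400 33.3600 83.8400] k=[5 1 11 1 8 11 18 34 79]
t=13: x=[4.8400 1.5600 10.2000 1.6800 7.8400 11.1600 18.3600 35.1600 77.2000] k=[1 0 15 4 10 14 19 39 82]
t=14: x=[0.9600 0.6400 13.9600 4.6800 9.9200 14.0400 19.6000 39.9200 80.2800] k=[1 0 15 7 9 17 22 43 77]
t=15: x=[0.9600 0.6400 14.0800 7.4000 9.2400 16.8800 22.6400 43.5200 75.6400] k=[3 5 13 7 8 18 20 47 74]
t=16: x=[3.0800 5.2400 12.4400 7.2800 8.3600 17.6800 21.0000 47.0000 72.9200] k=[3 2 17 7 8 15 20 47 70]
t=17: x=[2.9600 2.6400 16.0000 7.4400 8.2400 14.9200 20.8800 46.8400 69.0800] k=[3 2 18 10 11 10 22 48 66]
t=18: x=[2.9600 2.6800 17.0400 10.3600 10.9200 10.5200 22.5600 47.6800 65.2800] k=[3 7 20 7 7 9 26 53 67]
t=19: x=[3.1600 7.3600 18.9600 7.5200 7.0800 9.6000 26.4000 52.4800 66.4400] k=[1 12 24 13 3 14 31 56 65]
t=20: x=[1.4400 12.0400 23.0800 13.0400 3.8400 14.2400 31.3200 55.3600 64.6400] k=[0 9 23 11 2 15 36 57 66]
t=21: x=[0.3600 9.2000 21.9600 11.1200 2.8800 15.3200 36.0000 56.5200 65.6400] k=[0 11 20 14 0 19 34 60 69]

0.2174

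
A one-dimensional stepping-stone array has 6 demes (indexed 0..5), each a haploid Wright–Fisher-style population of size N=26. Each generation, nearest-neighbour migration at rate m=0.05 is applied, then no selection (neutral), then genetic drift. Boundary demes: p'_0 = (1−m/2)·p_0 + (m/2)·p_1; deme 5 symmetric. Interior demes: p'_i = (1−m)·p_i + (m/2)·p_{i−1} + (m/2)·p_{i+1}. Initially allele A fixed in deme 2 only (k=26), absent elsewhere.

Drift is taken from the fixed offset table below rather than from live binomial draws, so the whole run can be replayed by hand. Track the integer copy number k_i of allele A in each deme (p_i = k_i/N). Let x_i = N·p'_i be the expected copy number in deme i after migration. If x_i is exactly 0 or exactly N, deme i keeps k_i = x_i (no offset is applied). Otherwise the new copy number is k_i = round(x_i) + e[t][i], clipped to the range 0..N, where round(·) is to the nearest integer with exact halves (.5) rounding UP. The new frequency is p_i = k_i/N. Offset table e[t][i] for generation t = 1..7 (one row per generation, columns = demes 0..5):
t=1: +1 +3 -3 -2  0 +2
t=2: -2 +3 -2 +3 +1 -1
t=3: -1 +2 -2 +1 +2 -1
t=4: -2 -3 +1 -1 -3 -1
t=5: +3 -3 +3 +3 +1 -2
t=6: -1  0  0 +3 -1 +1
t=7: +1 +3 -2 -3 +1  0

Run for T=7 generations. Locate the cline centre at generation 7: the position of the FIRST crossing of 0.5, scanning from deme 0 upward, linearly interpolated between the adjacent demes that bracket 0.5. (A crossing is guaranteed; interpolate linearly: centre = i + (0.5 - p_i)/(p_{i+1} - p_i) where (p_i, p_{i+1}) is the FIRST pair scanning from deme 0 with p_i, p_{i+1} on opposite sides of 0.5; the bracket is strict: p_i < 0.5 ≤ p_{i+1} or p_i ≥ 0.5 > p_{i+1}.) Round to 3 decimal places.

1.778

t=0: k=[0 0 26 0 0 0]
t=1: x=[0.0000 0.6500 24.7000 0.6500 0.0000 0.0000] k=[0 4 22 0 0 0]
t=2: x=[0.1000 4.3500 21.0000 0.5500 0.0000 0.0000] k=[0 7 19 4 0 0]
t=3: x=[0.1750 7.1250 18.3250 4.2750 0.1000 0.0000] k=[0 9 16 5 2 0]
t=4: x=[0.2250 8.9500 15.5500 5.2000 2.0250 0.0500] k=[0 6 17 4 0 0]
t=5: x=[0.1500 6.1250 16.4000 4.2250 0.1000 0.0000] k=[3 3 19 7 1 0]
t=6: x=[3.0000 3.4000 18.3000 7.1500 1.1250 0.0250] k=[2 3 18 10 0 1]
t=7: x=[2.0250 3.3500 17.4250 9.9500 0.2750 0.9750] k=[3 6 15 7 1 1]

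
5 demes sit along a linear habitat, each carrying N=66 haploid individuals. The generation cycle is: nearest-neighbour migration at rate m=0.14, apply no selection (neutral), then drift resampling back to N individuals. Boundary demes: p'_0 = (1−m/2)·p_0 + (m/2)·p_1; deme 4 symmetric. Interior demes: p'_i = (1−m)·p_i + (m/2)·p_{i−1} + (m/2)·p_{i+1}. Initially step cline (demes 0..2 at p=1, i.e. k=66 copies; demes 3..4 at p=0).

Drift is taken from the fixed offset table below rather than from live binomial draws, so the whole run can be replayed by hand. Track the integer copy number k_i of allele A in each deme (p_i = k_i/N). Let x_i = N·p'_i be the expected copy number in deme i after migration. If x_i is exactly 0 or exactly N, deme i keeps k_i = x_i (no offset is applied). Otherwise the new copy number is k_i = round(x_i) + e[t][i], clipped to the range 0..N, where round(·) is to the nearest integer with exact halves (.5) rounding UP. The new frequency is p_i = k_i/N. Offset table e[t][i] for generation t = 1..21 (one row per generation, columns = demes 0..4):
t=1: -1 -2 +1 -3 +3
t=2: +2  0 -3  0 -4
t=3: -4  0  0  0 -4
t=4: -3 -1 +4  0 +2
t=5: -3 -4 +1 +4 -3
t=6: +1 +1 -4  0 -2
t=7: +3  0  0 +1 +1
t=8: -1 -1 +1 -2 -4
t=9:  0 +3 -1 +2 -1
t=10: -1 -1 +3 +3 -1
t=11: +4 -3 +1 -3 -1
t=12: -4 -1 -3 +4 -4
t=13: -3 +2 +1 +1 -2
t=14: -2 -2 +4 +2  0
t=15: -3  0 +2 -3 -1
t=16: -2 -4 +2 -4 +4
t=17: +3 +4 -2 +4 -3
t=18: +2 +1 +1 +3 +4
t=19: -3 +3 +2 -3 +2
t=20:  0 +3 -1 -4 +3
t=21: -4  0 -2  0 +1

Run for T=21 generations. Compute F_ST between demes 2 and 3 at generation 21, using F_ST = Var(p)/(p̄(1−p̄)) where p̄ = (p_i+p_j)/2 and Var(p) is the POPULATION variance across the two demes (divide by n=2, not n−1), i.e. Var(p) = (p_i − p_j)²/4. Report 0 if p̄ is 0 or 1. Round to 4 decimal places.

t=0: k=[66 66 66 0 0]
t=1: x=[66.0000 66.0000 61.3800 4.6200 0.0000] k=[66 66 62 2 0]
t=2: x=[66.0000 65.7200 58.0800 6.0600 0.1400] k=[66 66 55 6 0]
t=3: x=[66.0000 65.2300 52.3400 9.0100 0.4200] k=[66 65 52 9 0]
t=4: x=[65.9300 64.1600 49.9000 11.3800 0.6300] k=[63 63 54 11 3]
t=5: x=[63.0000 62.3700 51.6200 13.4500 3.5600] k=[60 58 53 17 1]
t=6: x=[59.8600 57.7900 50.8300 18.4000 2.1200] k=[61 59 47 18 0]
t=7: x=[60.8600 58.3000 45.8100 18.7700 1.2600] k=[64 58 46 20 2]
t=8: x=[63.5800 57.5800 45.0200 20.5600 3.2600] k=[63 57 46 19 0]
t=9: x=[62.5800 56.6500 44.8800 19.5600 1.3300] k=[63 60 44 22 0]
t=10: x=[62.7900 59.0900 43.5800 22.0000 1.5400] k=[62 58 47 25 1]
t=11: x=[61.7200 57.5100 46.2300 24.8600 2.6800] k=[66 55 47 22 2]
t=12: x=[65.2300 55.2100 45.8100 22.3500 3.4000] k=[61 54 43 26 0]
t=13: x=[60.5100 53.7200 42.5800 25.3700 1.8200] k=[58 56 44 26 0]
t=14: x=[57.8600 55.3000 43.5800 25.4400 1.8200] k=[56 53 48 27 2]
t=15: x=[55.7900 52.8600 46.8800 26.7200 3.7500] k=[53 53 49 24 3]
t=16: x=[53.0000 52.7200 47.5300 24.2800 4.4700] k=[51 49 50 20 8]
t=17: x=[50.8600 49.2100 47.8300 21.2600 8.8400] k=[54 53 46 25 6]
t=18: x=[53.9300 52.5800 45.0200 25.1400 7.3300] k=[56 54 46 28 11]
t=19: x=[55.8600 53.5800 45.3000 28.0700 12.1900] k=[53 57 47 25 14]
t=20: x=[53.2800 56.0200 46.1600 25.7700 14.7700] k=[53 59 45 22 18]
t=21: x=[53.4200 57.6000 44.3700 23.3300 18.2800] k=[49 58 42 23 19]

0.0829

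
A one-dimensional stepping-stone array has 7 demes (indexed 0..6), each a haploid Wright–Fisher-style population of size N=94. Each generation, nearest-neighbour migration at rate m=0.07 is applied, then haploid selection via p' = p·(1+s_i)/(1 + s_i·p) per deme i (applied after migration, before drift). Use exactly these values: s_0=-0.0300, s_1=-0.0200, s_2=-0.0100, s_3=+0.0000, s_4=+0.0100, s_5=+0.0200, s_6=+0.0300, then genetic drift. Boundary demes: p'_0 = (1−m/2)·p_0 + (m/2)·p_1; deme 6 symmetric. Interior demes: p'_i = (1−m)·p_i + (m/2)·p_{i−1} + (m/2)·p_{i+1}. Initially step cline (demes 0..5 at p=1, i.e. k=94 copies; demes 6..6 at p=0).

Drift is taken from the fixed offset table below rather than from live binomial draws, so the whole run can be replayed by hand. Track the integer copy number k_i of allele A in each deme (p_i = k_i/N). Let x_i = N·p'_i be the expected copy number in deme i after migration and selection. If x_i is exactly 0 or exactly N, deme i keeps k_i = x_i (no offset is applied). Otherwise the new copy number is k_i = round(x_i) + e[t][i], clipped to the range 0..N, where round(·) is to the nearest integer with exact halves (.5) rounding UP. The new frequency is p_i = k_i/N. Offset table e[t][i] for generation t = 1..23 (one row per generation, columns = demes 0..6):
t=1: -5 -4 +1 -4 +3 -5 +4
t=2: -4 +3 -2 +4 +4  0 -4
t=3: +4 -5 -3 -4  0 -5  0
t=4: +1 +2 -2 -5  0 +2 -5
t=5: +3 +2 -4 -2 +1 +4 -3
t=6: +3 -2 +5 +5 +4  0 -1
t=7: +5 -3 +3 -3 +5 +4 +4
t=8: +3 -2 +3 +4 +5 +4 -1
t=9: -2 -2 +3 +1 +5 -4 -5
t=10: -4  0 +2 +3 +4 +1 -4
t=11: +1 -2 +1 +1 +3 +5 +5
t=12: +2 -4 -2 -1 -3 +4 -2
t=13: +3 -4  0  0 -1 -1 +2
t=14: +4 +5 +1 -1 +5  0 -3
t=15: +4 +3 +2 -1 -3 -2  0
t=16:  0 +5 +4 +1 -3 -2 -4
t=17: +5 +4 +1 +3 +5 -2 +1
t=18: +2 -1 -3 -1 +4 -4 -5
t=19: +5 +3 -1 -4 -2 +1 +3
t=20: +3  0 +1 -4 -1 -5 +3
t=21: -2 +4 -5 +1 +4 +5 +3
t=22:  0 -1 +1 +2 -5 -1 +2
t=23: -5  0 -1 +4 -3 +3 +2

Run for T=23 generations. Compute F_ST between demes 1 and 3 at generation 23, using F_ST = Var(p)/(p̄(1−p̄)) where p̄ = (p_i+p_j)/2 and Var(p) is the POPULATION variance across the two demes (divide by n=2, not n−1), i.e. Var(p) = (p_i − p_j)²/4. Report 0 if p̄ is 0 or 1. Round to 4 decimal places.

0.0018

t=0: k=[94 94 94 94 94 94 0]
t=1: x=[94.0000 94.0000 94.0000 94.0000 94.0000 90.7723 3.3851] k=[94 94 94 94 94 86 7]
t=2: x=[94.0000 94.0000 94.0000 94.0000 93.7228 83.6981 10.0267] k=[94 94 94 94 94 84 6]
t=3: x=[94.0000 94.0000 94.0000 94.0000 93.6535 81.8313 8.9669] k=[94 94 94 94 94 77 9]
t=4: x=[94.0000 94.0000 94.0000 94.0000 93.4109 75.5109 11.6790] k=[94 94 94 94 93 78 7]
t=5: x=[94.0000 94.0000 94.0000 93.9650 92.5245 76.3259 9.7401] k=[94 94 94 92 94 80 7]
t=6: x=[94.0000 94.0000 93.9293 92.1400 93.4455 78.1970 9.8117] k=[94 94 94 94 94 78 9]
t=7: x=[94.0000 94.0000 94.0000 94.0000 93.4455 76.4297 11.7148] k=[94 94 94 94 94 80 16]
t=8: x=[94.0000 94.0000 94.0000 94.0000 93.5148 78.5079 18.6785] k=[94 94 94 94 94 83 18]
t=9: x=[94.0000 94.0000 94.0000 94.0000 93.6188 81.3287 20.7490] k=[94 94 94 94 94 77 16]
t=10: x=[94.0000 94.0000 94.0000 94.0000 93.4109 75.7530 18.5716] k=[94 94 94 94 94 77 15]
t=11: x=[94.0000 94.0000 94.0000 94.0000 93.4109 75.7184 17.5887] k=[94 94 94 94 94 81 23]
t=12: x=[94.0000 94.0000 94.0000 94.0000 93.5495 79.6672 25.5766] k=[94 94 94 94 91 84 24]
t=13: x=[94.0000 94.0000 94.0000 93.8950 90.8901 82.3486 26.6609] k=[94 94 94 94 90 81 29]
t=14: x=[94.0000 94.0000 94.0000 93.8600 89.8645 79.7363 31.4354] k=[94 94 94 93 94 80 28]
t=15: x=[94.0000 94.0000 93.9646 93.0700 93.4802 78.9224 30.4250] k=[94 94 94 92 90 77 30]
t=16: x=[94.0000 94.0000 93.9293 92.0000 89.6564 76.0987 32.2685] k=[94 94 94 93 87 74 28]
t=17: x=[94.0000 94.0000 93.9646 92.8250 86.8213 73.1679 30.2128] k=[94 94 94 94 92 71 31]
t=18: x=[94.0000 94.0000 94.0000 93.9300 91.3606 70.6839 33.0305] k=[94 94 94 93 94 67 28]
t=19: x=[94.0000 94.0000 93.9646 93.0700 93.0296 66.9630 29.9651] k=[94 94 93 89 91 68 33]
t=20: x=[94.0000 93.9643 92.8840 89.2100 90.1618 67.9545 34.8709] k=[94 94 94 85 89 63 38]
t=21: x=[94.0000 94.0000 93.6818 85.4550 88.0061 63.4448 39.5505] k=[94 94 89 86 92 68 43]
t=22: x=[94.0000 93.8214 89.0228 86.3150 90.9792 68.3361 44.5672] k=[94 93 90 88 86 67 47]
t=23: x=[93.9639 92.9084 89.9967 88.0000 85.4824 67.3448 48.3943] k=[89 93 89 92 82 70 50]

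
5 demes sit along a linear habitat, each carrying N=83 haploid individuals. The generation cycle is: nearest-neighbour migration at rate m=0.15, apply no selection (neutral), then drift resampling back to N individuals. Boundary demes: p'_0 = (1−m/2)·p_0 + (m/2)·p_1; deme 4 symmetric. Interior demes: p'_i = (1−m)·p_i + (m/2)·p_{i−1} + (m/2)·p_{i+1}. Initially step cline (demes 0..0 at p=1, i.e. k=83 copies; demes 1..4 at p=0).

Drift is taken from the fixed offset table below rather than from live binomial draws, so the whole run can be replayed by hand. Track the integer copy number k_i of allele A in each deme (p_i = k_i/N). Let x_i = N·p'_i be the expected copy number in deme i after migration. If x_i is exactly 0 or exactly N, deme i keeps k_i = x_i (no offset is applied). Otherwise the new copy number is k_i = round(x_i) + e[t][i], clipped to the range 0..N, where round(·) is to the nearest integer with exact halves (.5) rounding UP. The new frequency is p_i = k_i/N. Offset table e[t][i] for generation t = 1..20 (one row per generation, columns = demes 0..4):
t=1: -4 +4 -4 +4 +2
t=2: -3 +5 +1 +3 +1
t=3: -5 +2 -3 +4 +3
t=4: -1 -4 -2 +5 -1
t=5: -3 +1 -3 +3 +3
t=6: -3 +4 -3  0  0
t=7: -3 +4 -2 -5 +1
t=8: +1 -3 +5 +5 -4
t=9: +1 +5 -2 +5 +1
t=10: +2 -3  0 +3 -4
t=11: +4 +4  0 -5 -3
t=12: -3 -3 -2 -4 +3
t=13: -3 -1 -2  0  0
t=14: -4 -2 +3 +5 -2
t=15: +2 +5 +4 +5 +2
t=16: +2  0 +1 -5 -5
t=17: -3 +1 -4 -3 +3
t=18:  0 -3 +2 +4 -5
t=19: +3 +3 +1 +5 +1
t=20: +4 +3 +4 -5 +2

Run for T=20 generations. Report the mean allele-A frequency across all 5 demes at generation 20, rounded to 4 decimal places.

t=0: k=[83 0 0 0 0]
t=1: x=[76.7750 6.2250 0.0000 0.0000 0.0000] k=[73 10 0 0 0]
t=2: x=[68.2750 13.9750 0.7500 0.0000 0.0000] k=[65 19 2 0 0]
t=3: x=[61.5500 21.1750 3.1250 0.1500 0.0000] k=[57 23 0 4 0]
t=4: x=[54.4500 23.8250 2.0250 3.4000 0.3000] k=[53 20 0 8 0]
t=5: x=[50.5250 20.9750 2.1000 6.8000 0.6000] k=[48 22 0 10 4]
t=6: x=[46.0500 22.3000 2.4000 8.8000 4.4500] k=[43 26 0 9 4]
t=7: x=[41.7250 25.3250 2.6250 7.9500 4.3750] k=[39 29 1 3 5]
t=8: x=[38.2500 27.6500 3.2500 3.0000 4.8500] k=[39 25 8 8 1]
t=9: x=[37.9500 24.7750 9.2750 7.4750 1.5250] k=[39 30 7 12 3]
t=10: x=[38.3250 28.9500 9.1000 10.9500 3.6750] k=[40 26 9 14 0]
t=11: x=[38.9500 25.7750 10.6500 12.5750 1.0500] k=[43 30 11 8 0]
t=12: x=[42.0250 29.5500 12.2000 7.6250 0.6000] k=[39 27 10 4 4]
t=13: x=[38.1000 26.6250 10.8250 4.4500 4.0000] k=[35 26 9 4 4]
t=14: x=[34.3250 25.4000 9.9000 4.3750 4.0000] k=[30 23 13 9 2]
t=15: x=[29.4750 22.7750 13.4500 8.7750 2.5250] k=[31 28 17 14 5]
t=16: x=[30.7750 27.4000 17.6000 13.5500 5.6750] k=[33 27 19 9 1]
t=17: x=[32.5500 26.8500 18.8500 9.1500 1.6000] k=[30 28 15 6 5]
t=18: x=[29.8500 27.1750 15.3000 6.6000 5.0750] k=[30 24 17 11 0]
t=19: x=[29.5500 23.9250 17.0750 10.6250 0.8250] k=[33 27 18 16 2]
t=20: x=[32.5500 26.7750 18.5250 15.1000 3.0500] k=[37 30 23 10 5]

0.2530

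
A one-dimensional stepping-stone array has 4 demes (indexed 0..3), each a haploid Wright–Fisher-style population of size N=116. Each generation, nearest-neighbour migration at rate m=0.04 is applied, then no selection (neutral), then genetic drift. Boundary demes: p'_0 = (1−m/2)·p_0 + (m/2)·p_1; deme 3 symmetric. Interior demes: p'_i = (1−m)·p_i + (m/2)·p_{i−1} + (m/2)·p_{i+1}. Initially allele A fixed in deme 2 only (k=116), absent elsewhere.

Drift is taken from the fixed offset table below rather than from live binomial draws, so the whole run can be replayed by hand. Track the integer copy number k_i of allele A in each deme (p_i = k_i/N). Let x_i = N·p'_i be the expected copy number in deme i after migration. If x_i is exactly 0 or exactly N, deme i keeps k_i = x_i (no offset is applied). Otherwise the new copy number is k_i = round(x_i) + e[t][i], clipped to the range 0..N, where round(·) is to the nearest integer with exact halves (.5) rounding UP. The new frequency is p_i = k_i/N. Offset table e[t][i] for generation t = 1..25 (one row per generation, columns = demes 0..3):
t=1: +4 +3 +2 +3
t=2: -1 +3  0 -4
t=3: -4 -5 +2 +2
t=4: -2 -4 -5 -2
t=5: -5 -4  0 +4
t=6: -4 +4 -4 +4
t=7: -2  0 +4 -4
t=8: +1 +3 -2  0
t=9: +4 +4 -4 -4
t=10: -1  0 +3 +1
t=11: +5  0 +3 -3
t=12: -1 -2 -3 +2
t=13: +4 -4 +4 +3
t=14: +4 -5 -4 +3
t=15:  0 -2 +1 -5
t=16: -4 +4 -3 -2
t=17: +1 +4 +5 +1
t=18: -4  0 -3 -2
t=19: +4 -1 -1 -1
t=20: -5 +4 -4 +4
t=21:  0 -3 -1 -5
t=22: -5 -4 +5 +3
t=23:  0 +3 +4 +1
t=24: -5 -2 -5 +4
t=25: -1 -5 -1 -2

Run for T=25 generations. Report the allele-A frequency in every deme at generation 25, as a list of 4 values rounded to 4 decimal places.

t=0: k=[0 0 116 0]
t=1: x=[0.0000 2.3200 111.3600 2.3200] k=[0 5 113 5]
t=2: x=[0.1000 7.0600 108.6800 7.1600] k=[0 10 109 3]
t=3: x=[0.2000 11.7800 104.9000 5.1200] k=[0 7 107 7]
t=4: x=[0.1400 8.8600 103.0000 9.0000] k=[0 5 98 7]
t=5: x=[0.1000 6.7600 94.3200 8.8200] k=[0 3 94 13]
t=6: x=[0.0600 4.7600 90.5600 14.6200] k=[0 9 87 19]
t=7: x=[0.1800 10.3800 84.0800 20.3600] k=[0 10 88 16]
t=8: x=[0.2000 11.3600 85.0000 17.4400] k=[1 14 83 17]
t=9: x=[1.2600 15.1200 80.3000 18.3200] k=[5 19 76 14]
t=10: x=[5.2800 19.8600 73.6200 15.2400] k=[4 20 77 16]
t=11: x=[4.3200 20.8200 74.6400 17.2200] k=[9 21 78 14]
t=12: x=[9.2400 21.9000 75.5800 15.2800] k=[8 20 73 17]
t=13: x=[8.2400 20.8200 70.8200 18.1200] k=[12 17 75 21]
t=14: x=[12.1000 18.0600 72.7600 22.0800] k=[16 13 69 25]
t=15: x=[15.9400 14.1800 67.0000 25.8800] k=[16 12 68 21]
t=16: x=[15.9200 13.2000 65.9400 21.9400] k=[12 17 63 20]
t=17: x=[12.1000 17.8200 61.2200 20.8600] k=[13 22 66 22]
t=18: x=[13.1800 22.7000 64.2400 22.8800] k=[9 23 61 21]
t=19: x=[9.2800 23.4800 59.4400 21.8000] k=[13 22 58 21]
t=20: x=[13.1800 22.5400 56.5400 21.7400] k=[8 27 53 26]
t=21: x=[8.3800 27.1400 51.9400 26.5400] k=[8 24 51 22]
t=22: x=[8.3200 24.2200 49.8800 22.5800] k=[3 20 55 26]
t=23: x=[3.3400 20.3600 53.7200 26.5800] k=[3 23 58 28]
t=24: x=[3.4000 23.3000 56.7000 28.6000] k=[0 21 52 33]
t=25: x=[0.4200 21.2000 51.0000 33.3800] k=[0 16 50 31]

[0.0000, 0.1379, 0.4310, 0.2672]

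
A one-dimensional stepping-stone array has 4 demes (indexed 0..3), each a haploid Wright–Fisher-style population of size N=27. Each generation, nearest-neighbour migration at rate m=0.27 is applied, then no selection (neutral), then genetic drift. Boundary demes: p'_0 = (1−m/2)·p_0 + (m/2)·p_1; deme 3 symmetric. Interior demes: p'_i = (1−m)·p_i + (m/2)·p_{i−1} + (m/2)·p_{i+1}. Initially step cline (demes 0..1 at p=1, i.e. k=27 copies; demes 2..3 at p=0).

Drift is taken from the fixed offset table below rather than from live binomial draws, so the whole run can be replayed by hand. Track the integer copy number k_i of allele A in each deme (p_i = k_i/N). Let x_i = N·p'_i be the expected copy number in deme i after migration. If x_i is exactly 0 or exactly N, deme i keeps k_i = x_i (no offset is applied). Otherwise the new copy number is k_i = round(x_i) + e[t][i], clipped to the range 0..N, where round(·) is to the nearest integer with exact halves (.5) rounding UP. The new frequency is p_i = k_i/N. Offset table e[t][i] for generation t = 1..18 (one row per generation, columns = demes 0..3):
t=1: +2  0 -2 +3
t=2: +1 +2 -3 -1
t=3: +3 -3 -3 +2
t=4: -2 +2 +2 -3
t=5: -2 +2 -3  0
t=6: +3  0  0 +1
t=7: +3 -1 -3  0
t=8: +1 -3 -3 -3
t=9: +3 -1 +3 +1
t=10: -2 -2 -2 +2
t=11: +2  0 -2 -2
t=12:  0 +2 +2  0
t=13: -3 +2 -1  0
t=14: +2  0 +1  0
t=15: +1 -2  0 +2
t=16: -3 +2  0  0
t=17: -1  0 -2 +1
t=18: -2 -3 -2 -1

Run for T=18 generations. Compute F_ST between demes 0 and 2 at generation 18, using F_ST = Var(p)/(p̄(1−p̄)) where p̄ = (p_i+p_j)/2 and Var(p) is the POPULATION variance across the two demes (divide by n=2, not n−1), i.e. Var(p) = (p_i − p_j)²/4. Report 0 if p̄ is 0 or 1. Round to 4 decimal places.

t=0: k=[27 27 0 0]
t=1: x=[27.0000 23.3550 3.6450 0.0000] k=[27 23 2 0]
t=2: x=[26.4600 20.7050 4.5650 0.2700] k=[27 23 2 0]
t=3: x=[26.4600 20.7050 4.5650 0.2700] k=[27 18 2 2]
t=4: x=[25.7850 17.0550 4.1600 2.0000] k=[24 19 6 0]
t=5: x=[23.3250 17.9200 6.9450 0.8100] k=[21 20 4 1]
t=6: x=[20.8650 17.9750 5.7550 1.4050] k=[24 18 6 2]
t=7: x=[23.1900 17.1900 7.0800 2.5400] k=[26 16 4 3]
t=8: x=[24.6500 15.7300 5.4850 3.1350] k=[26 13 2 0]
t=9: x=[24.2450 13.2700 3.2150 0.2700] k=[27 12 6 1]
t=10: x=[24.9750 13.2150 6.1350 1.6750] k=[23 11 4 4]
t=11: x=[21.3800 11.6750 4.9450 4.0000] k=[23 12 3 2]
t=12: x=[21.5150 12.2700 4.0800 2.1350] k=[22 14 6 2]
t=13: x=[20.9200 14.0000 6.5400 2.5400] k=[18 16 6 3]
t=14: x=[17.7300 14.9200 6.9450 3.4050] k=[20 15 8 3]
t=15: x=[19.3250 14.7300 8.2700 3.6750] k=[20 13 8 6]
t=16: x=[19.0550 13.2700 8.4050 6.2700] k=[16 15 8 6]
t=17: x=[15.8650 14.1900 8.6750 6.2700] k=[15 14 7 7]
t=18: x=[14.8650 13.1900 7.9450 7.0000] k=[13 10 6 6]

0.0737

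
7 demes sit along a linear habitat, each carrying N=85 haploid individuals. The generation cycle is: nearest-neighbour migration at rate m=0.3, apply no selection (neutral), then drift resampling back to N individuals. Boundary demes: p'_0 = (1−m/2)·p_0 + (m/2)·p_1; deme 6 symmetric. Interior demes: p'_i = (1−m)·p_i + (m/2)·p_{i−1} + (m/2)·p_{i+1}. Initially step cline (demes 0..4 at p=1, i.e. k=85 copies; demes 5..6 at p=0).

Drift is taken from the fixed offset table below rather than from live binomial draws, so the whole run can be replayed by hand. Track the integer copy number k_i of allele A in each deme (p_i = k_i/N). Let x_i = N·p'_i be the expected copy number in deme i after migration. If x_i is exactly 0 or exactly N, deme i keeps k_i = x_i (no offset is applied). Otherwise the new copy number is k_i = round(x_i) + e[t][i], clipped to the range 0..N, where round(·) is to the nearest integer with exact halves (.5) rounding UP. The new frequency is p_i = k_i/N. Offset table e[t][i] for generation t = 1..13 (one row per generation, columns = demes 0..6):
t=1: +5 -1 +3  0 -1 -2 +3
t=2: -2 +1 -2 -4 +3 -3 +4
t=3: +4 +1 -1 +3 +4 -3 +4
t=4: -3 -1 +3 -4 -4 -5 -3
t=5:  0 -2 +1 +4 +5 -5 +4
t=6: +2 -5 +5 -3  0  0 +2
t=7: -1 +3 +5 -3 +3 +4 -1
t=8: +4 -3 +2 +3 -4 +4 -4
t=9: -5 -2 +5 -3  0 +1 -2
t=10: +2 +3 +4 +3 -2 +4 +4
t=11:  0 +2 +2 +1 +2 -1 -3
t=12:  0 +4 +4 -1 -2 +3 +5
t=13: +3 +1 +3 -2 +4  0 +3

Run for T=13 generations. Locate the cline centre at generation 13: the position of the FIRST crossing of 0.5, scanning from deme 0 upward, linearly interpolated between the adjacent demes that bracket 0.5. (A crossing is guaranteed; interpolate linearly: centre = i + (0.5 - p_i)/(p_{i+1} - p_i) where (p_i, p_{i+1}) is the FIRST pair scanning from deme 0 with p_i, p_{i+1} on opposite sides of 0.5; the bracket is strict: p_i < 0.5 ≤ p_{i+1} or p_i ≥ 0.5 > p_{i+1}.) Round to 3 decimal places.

4.900

t=0: k=[85 85 85 85 85 0 0]
t=1: x=[85.0000 85.0000 85.0000 85.0000 72.2500 12.7500 0.0000] k=[85 85 85 85 71 11 0]
t=2: x=[85.0000 85.0000 85.0000 82.9000 64.1000 18.3500 1.6500] k=[85 85 85 79 67 15 6]
t=3: x=[85.0000 85.0000 84.1000 78.1000 61.0000 21.4500 7.3500] k=[85 85 83 81 65 18 11]
t=4: x=[85.0000 84.7000 83.0000 78.9000 60.3500 24.0000 12.0500] k=[85 84 85 75 56 19 9]
t=5: x=[84.8500 84.3000 83.3500 73.6500 53.3000 23.0500 10.5000] k=[85 82 84 78 58 18 15]
t=6: x=[84.5500 82.7500 82.8000 75.9000 55.0000 23.5500 15.4500] k=[85 78 85 73 55 24 17]
t=7: x=[83.9500 80.1000 82.1500 72.1000 53.0500 27.6000 18.0500] k=[83 83 85 69 56 32 17]
t=8: x=[83.0000 83.3000 82.3000 69.4500 54.3500 33.3500 19.2500] k=[85 80 84 72 50 37 15]
t=9: x=[84.2500 81.3500 81.6000 70.5000 51.3500 35.6500 18.3000] k=[79 79 85 68 51 37 16]
t=10: x=[79.0000 79.9000 81.5500 68.0000 51.4500 35.9500 19.1500] k=[81 83 85 71 49 40 23]
t=11: x=[81.3000 83.0000 82.6000 69.8000 50.9500 38.8000 25.5500] k=[81 85 85 71 53 38 23]
t=12: x=[81.6000 84.4000 82.9000 70.4000 53.4500 38.0000 25.2500] k=[82 85 85 69 51 41 30]
t=13: x=[82.4500 84.5500 82.6000 68.7000 52.2000 40.8500 31.6500] k=[85 85 85 67 56 41 35]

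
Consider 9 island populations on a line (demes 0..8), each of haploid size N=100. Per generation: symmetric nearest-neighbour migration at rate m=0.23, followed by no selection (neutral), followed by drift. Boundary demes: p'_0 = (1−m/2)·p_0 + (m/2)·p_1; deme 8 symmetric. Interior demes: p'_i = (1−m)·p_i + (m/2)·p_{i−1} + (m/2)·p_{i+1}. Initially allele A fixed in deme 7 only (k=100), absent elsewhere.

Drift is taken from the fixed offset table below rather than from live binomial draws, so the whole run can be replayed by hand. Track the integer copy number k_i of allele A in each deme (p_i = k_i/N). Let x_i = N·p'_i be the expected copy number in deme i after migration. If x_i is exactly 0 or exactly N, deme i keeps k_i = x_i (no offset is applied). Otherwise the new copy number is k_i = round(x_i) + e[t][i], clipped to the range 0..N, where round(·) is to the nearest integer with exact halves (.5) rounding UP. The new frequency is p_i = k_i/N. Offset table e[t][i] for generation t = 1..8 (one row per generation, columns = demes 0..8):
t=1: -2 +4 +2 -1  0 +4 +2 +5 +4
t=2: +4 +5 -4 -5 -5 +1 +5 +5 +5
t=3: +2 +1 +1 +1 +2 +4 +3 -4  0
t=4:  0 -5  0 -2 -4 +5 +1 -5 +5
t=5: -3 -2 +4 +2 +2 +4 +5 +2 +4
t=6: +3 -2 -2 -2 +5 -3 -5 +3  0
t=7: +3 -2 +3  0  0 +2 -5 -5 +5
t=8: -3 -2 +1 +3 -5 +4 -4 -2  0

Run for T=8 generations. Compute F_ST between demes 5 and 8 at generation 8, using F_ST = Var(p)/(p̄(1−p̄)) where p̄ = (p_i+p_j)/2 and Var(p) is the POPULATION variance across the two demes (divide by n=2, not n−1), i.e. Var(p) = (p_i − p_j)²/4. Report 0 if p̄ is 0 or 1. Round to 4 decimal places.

0.0778

t=0: k=[0 0 0 0 0 0 0 100 0]
t=1: x=[0.0000 0.0000 0.0000 0.0000 0.0000 0.0000 11.5000 77.0000 11.5000] k=[0 0 0 0 0 0 14 82 16]
t=2: x=[0.0000 0.0000 0.0000 0.0000 0.0000 1.6100 20.2100 66.5900 23.5900] k=[0 0 0 0 0 3 25 72 29]
t=3: x=[0.0000 0.0000 0.0000 0.0000 0.3450 5.1850 27.8750 61.6500 33.9450] k=[0 0 0 0 2 9 31 58 34]
t=4: x=[0.0000 0.0000 0.0000 0.2300 2.5750 10.7250 31.5750 52.1350 36.7600] k=[0 0 0 0 0 16 33 47 42]
t=5: x=[0.0000 0.0000 0.0000 0.0000 1.8400 16.1150 32.6550 44.8150 42.5750] k=[0 0 0 0 4 20 38 47 47]
t=6: x=[0.0000 0.0000 0.0000 0.4600 5.3800 20.2300 36.9650 45.9650 47.0000] k=[0 0 0 0 10 17 32 49 47]
t=7: x=[0.0000 0.0000 0.0000 1.1500 9.6550 17.9200 32.2300 46.8150 47.2300] k=[0 0 0 1 10 20 27 42 52]
t=8: x=[0.0000 0.0000 0.1150 1.9200 10.1150 19.6550 27.9200 41.4250 50.8500] k=[0 0 1 5 5 24 24 39 51]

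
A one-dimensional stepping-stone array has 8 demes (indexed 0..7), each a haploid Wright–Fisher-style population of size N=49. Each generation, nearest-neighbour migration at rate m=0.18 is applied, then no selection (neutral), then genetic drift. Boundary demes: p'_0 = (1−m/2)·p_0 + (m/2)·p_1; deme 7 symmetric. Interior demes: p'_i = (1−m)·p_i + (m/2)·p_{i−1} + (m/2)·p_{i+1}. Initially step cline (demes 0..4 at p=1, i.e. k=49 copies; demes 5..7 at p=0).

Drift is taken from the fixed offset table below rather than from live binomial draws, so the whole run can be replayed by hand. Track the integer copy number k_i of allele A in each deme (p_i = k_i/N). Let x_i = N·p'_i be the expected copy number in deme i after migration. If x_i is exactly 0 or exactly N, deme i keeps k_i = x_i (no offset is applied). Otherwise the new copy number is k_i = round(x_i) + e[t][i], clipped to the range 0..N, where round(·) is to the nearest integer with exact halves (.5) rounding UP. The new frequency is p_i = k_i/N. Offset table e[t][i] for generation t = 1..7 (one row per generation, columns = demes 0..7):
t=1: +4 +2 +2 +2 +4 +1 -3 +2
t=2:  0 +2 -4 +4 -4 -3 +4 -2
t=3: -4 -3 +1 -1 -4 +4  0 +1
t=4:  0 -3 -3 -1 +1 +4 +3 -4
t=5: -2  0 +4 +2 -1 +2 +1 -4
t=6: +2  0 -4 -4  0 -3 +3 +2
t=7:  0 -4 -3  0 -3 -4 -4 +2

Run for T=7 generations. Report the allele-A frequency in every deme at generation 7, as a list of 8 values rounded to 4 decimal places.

t=0: k=[49 49 49 49 49 0 0 0]
t=1: x=[49.0000 49.0000 49.0000 49.0000 44.5900 4.4100 0.0000 0.0000] k=[49 49 49 49 49 5 0 0]
t=2: x=[49.0000 49.0000 49.0000 49.0000 45.0400 8.5100 0.4500 0.0000] k=[49 49 49 49 41 6 4 0]
t=3: x=[49.0000 49.0000 49.0000 48.2800 38.5700 8.9700 3.8200 0.3600] k=[49 49 49 47 35 13 4 1]
t=4: x=[49.0000 49.0000 48.8200 46.1000 34.1000 14.1700 4.5400 1.2700] k=[49 49 46 45 35 18 8 0]
t=5: x=[49.0000 48.7300 46.1800 44.1900 34.3700 18.6300 8.1800 0.7200] k=[49 49 49 46 33 21 9 0]
t=6: x=[49.0000 49.0000 48.7300 45.1000 33.0900 21.0000 9.2700 0.8100] k=[49 49 45 41 33 18 12 3]
t=7: x=[49.0000 48.6400 45.0000 40.6400 32.3700 18.8100 11.7300 3.8100] k=[49 45 42 41 29 15 8 6]

[1.0000, 0.9184, 0.8571, 0.8367, 0.5918, 0.3061, 0.1633, 0.1224]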